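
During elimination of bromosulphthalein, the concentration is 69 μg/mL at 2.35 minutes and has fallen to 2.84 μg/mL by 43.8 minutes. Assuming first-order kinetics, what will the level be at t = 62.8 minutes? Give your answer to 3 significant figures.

Over Δt = 43.8 − 2.35 = 41.45 minutes, the level fell by a factor of 69/2.84 ≈ 24.296.
n = log₂(24.296) ≈ 4.6026 half-lives, so t½ = 41.45/4.6026 ≈ 9.0057 minutes.
From t = 43.8 to t = 62.8: 2.84 × (1/2)^((62.8−43.8)/9.0057) ≈ 0.65798 μg/mL.

0.658 μg/mL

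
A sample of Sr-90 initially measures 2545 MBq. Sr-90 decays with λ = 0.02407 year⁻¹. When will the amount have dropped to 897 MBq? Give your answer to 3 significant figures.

t½ = ln 2 / λ = 0.69315 / 0.02407 ≈ 28.797 years.
Fraction remaining = 897/2545 ≈ 0.35246.
n = log₂(2545/897) = ln(2.8372)/ln 2 ≈ 1.5045 half-lives.
t = n × t½ = 1.5045 × 28.797 ≈ 43.325 years.

43.3 years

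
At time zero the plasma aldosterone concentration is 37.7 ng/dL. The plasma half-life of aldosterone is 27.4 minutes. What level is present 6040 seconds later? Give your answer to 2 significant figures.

3.0 ng/dL

Convert the elapsed time: 6040 seconds = 100.667 minutes.
Number of half-lives: n = 100.667/27.4 ≈ 3.674.
Remaining = 37.7 × (1/2)^3.674 = 37.7 × 0.078348 ≈ 2.9537 ng/dL.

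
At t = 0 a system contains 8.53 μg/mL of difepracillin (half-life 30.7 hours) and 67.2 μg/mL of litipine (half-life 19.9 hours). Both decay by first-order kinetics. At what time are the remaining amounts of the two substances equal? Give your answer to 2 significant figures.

170 hours

Set 8.53·(1/2)^(t/30.7) = 67.2·(1/2)^(t/19.9).
Taking log₂: log₂(8.53/67.2) = t·(1/30.7 − 1/19.9).
log₂(0.12693) = -2.9778; 1/30.7 − 1/19.9 = -0.017678.
t = -2.9778 / -0.017678 ≈ 168.45 hours.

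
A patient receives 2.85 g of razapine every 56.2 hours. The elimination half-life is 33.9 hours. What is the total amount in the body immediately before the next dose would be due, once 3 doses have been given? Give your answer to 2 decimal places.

1.28 g

The 3 doses were given 168.6, 112.4, 56.2 hours ago.
Total = 2.85·(1/2)^(168.6/33.9) + 2.85·(1/2)^(112.4/33.9) + 2.85·(1/2)^(56.2/33.9)
      = 0.090717 + 0.28625 + 0.90322 ≈ 1.2802 g.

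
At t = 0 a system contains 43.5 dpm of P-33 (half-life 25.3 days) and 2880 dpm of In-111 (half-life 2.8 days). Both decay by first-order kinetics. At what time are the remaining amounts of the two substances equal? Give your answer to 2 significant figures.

19 days

Set 43.5·(1/2)^(t/25.3) = 2880·(1/2)^(t/2.8).
Taking log₂: log₂(43.5/2880) = t·(1/25.3 − 1/2.8).
log₂(0.015104) = -6.0489; 1/25.3 − 1/2.8 = -0.31762.
t = -6.0489 / -0.31762 ≈ 19.045 days.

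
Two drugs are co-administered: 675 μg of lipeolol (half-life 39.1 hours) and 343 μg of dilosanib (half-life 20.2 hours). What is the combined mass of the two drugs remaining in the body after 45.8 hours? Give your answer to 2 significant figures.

lipeolol: 675 × (1/2)^(45.8/39.1) = 675 × (1/2)^1.1714 ≈ 299.7 μg.
dilosanib: 343 × (1/2)^(45.8/20.2) = 343 × (1/2)^2.2673 ≈ 71.246 μg.
Total = 299.7 + 71.246 ≈ 370.95 μg.

370 μg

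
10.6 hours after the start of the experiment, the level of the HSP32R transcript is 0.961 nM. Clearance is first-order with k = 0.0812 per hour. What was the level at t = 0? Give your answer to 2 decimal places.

t½ = ln 2 / k = 0.69315 / 0.0812 ≈ 8.5363 hours.
Number of half-lives elapsed: n = 10.6/8.5363 ≈ 1.2418.
A₀ = A × 2^n = 0.961 × 2^1.2418 = 0.961 × 2.3649 ≈ 2.2726 nM.

2.27 nM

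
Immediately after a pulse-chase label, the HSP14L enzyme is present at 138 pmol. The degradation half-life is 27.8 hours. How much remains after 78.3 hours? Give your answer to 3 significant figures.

19.6 pmol

Number of half-lives: n = 78.3/27.8 ≈ 2.8165.
Remaining = 138 × (1/2)^2.8165 = 138 × 0.14195 ≈ 19.589 pmol.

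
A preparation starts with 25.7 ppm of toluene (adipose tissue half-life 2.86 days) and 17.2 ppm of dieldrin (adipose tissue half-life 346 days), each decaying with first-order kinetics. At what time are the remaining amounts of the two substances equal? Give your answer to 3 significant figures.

1.67 days

Set 25.7·(1/2)^(t/2.86) = 17.2·(1/2)^(t/346).
Taking log₂: log₂(25.7/17.2) = t·(1/2.86 − 1/346).
log₂(1.4942) = 0.57936; 1/2.86 − 1/346 = 0.34676.
t = 0.57936 / 0.34676 ≈ 1.6708 days.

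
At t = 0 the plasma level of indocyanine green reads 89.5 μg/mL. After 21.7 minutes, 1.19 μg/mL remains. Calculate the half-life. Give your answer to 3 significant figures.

3.48 minutes

A/A₀ = 1.19/89.5 ≈ 0.013296.
n = log₂(75.21) ≈ 6.2329 half-lives elapsed in 21.7 minutes.
t½ = 21.7/6.2329 ≈ 3.4816 minutes.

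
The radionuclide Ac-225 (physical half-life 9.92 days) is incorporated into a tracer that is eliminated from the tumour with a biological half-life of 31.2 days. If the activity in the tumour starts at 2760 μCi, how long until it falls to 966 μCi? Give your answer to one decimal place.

1/t_eff = 1/t_phys + 1/t_biol = 1/9.92 + 1/31.2 = 0.13286 per day.
t_eff = 9.92 × 31.2 / (9.92 + 31.2) ≈ 7.5268 days.
n = log₂(2760/966) ≈ 1.5146; t = 1.5146 × 7.5268 ≈ 11.4 days.

11.4 days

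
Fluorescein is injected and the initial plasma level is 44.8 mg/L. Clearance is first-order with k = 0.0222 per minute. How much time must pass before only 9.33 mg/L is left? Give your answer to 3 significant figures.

t½ = ln 2 / k = 0.69315 / 0.0222 ≈ 31.223 minutes.
Fraction remaining = 9.33/44.8 ≈ 0.20826.
n = log₂(44.8/9.33) = ln(4.8017)/ln 2 ≈ 2.2635 half-lives.
t = n × t½ = 2.2635 × 31.223 ≈ 70.674 minutes.

70.7 minutes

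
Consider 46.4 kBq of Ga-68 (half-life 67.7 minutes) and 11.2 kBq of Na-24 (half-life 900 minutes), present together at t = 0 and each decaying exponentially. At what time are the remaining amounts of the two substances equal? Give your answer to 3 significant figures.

Set 46.4·(1/2)^(t/67.7) = 11.2·(1/2)^(t/900).
Taking log₂: log₂(46.4/11.2) = t·(1/67.7 − 1/900).
log₂(4.1429) = 2.0506; 1/67.7 − 1/900 = 0.01366.
t = 2.0506 / 0.01366 ≈ 150.12 minutes.

150 minutes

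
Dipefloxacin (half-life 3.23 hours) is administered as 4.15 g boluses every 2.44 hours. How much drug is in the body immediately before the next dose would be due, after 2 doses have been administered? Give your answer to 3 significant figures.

The 2 doses were given 4.88, 2.44 hours ago.
Total = 4.15·(1/2)^(4.88/3.23) + 4.15·(1/2)^(2.44/3.23)
      = 1.4563 + 2.4584 ≈ 3.9146 g.

3.91 g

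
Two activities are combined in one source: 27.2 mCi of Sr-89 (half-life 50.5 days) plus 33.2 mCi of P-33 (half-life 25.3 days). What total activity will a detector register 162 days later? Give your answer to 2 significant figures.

3.3 mCi

Sr-89: 27.2 × (1/2)^(162/50.5) = 27.2 × (1/2)^3.2079 ≈ 2.9437 mCi.
P-33: 33.2 × (1/2)^(162/25.3) = 33.2 × (1/2)^6.4032 ≈ 0.39228 mCi.
Total = 2.9437 + 0.39228 ≈ 3.3359 mCi.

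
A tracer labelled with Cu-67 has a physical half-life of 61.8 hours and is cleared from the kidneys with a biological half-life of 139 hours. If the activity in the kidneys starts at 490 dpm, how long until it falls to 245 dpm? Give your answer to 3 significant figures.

42.8 hours

1/t_eff = 1/t_phys + 1/t_biol = 1/61.8 + 1/139 = 0.023375 per hour.
t_eff = 61.8 × 139 / (61.8 + 139) ≈ 42.78 hours.
n = log₂(490/245) ≈ 1; t = 1 × 42.78 ≈ 42.78 hours.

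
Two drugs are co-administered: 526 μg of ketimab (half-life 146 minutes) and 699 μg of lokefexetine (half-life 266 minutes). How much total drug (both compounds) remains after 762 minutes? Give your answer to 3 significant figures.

ketimab: 526 × (1/2)^(762/146) = 526 × (1/2)^5.2192 ≈ 14.121 μg.
lokefexetine: 699 × (1/2)^(762/266) = 699 × (1/2)^2.8647 ≈ 95.968 μg.
Total = 14.121 + 95.968 ≈ 110.09 μg.

110 μg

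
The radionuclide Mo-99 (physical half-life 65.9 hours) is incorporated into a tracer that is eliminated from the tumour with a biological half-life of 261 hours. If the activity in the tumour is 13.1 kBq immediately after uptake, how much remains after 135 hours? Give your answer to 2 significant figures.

1/t_eff = 1/t_phys + 1/t_biol = 1/65.9 + 1/261 = 0.019006 per hour.
t_eff = 65.9 × 261 / (65.9 + 261) ≈ 52.615 hours.
Remaining = 13.1 × (1/2)^(135/52.615) = 13.1 × (1/2)^2.5658 ≈ 2.2125 kBq.

2.2 kBq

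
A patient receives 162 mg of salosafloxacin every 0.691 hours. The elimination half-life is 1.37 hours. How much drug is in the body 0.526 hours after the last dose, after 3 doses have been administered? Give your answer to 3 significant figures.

The 3 doses were given 1.908, 1.217, 0.526 hours ago.
Total = 162·(1/2)^(1.908/1.37) + 162·(1/2)^(1.217/1.37) + 162·(1/2)^(0.526/1.37)
      = 61.698 + 87.519 + 124.15 ≈ 273.36 mg.

273 mg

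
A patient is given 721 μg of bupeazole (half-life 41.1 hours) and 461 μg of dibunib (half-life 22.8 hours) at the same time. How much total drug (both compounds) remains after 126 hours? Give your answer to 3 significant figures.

96.1 μg

bupeazole: 721 × (1/2)^(126/41.1) = 721 × (1/2)^3.0657 ≈ 86.113 μg.
dibunib: 461 × (1/2)^(126/22.8) = 461 × (1/2)^5.5263 ≈ 10.003 μg.
Total = 86.113 + 10.003 ≈ 96.116 μg.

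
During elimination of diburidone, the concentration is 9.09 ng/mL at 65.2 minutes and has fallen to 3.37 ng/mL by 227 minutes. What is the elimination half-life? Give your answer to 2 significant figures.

110 minutes

Over Δt = 227 − 65.2 = 161.8 minutes, the level fell by a factor of 9.09/3.37 ≈ 2.6973.
n = log₂(2.6973) ≈ 1.4315 half-lives, so t½ = 161.8/1.4315 ≈ 113.03 minutes.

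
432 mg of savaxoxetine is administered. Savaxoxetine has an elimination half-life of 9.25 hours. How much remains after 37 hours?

Elapsed time is 4 half-lives (37/9.25).
Each half-life halves the amount: 432 × (1/2)^4 = 432/16 = 27 mg.

27 mg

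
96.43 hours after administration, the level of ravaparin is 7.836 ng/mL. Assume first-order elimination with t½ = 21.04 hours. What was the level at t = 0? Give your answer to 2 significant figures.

190 ng/mL

Number of half-lives elapsed: n = 96.43/21.04 ≈ 4.5832.
A₀ = A × 2^n = 7.836 × 2^4.5832 = 7.836 × 23.97 ≈ 187.83 ng/mL.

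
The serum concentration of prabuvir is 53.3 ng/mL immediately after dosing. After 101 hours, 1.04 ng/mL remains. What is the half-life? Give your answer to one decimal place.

17.8 hours

A/A₀ = 1.04/53.3 ≈ 0.019512.
n = log₂(51.25) ≈ 5.6795 half-lives elapsed in 101 hours.
t½ = 101/5.6795 ≈ 17.783 hours.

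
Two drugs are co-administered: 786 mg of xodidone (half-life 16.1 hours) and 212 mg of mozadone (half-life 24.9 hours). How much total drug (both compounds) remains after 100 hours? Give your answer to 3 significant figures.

23.7 mg

xodidone: 786 × (1/2)^(100/16.1) = 786 × (1/2)^6.2112 ≈ 10.609 mg.
mozadone: 212 × (1/2)^(100/24.9) = 212 × (1/2)^4.0161 ≈ 13.103 mg.
Total = 10.609 + 13.103 ≈ 23.712 mg.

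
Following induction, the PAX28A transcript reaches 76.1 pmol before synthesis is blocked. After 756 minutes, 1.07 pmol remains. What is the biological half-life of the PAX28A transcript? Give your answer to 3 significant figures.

123 minutes

A/A₀ = 1.07/76.1 ≈ 0.01406.
n = log₂(71.121) ≈ 6.1522 half-lives elapsed in 756 minutes.
t½ = 756/6.1522 ≈ 122.88 minutes.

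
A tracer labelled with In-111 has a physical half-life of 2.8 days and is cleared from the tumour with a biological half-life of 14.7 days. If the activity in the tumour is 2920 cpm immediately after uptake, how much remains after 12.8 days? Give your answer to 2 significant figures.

1/t_eff = 1/t_phys + 1/t_biol = 1/2.8 + 1/14.7 = 0.42517 per day.
t_eff = 2.8 × 14.7 / (2.8 + 14.7) ≈ 2.352 days.
Remaining = 2920 × (1/2)^(12.8/2.352) = 2920 × (1/2)^5.4422 ≈ 67.162 cpm.

67 cpm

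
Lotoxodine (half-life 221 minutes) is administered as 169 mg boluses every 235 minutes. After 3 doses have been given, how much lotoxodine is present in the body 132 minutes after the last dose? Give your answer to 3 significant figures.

191 mg

The 3 doses were given 602, 367, 132 minutes ago.
Total = 169·(1/2)^(602/221) + 169·(1/2)^(367/221) + 169·(1/2)^(132/221)
      = 25.579 + 53.455 + 111.71 ≈ 190.74 mg.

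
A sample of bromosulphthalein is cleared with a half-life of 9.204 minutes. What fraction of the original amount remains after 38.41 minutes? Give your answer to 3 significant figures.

n = 38.41/9.204 ≈ 4.1732 half-lives.
Fraction remaining = (1/2)^4.1732 ≈ 0.05543.

0.0554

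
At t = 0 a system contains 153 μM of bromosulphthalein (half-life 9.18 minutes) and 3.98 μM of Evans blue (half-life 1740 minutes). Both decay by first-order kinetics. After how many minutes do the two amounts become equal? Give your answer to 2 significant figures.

Set 153·(1/2)^(t/9.18) = 3.98·(1/2)^(t/1740).
Taking log₂: log₂(153/3.98) = t·(1/9.18 − 1/1740).
log₂(38.442) = 5.2646; 1/9.18 − 1/1740 = 0.10836.
t = 5.2646 / 0.10836 ≈ 48.586 minutes.

49 minutes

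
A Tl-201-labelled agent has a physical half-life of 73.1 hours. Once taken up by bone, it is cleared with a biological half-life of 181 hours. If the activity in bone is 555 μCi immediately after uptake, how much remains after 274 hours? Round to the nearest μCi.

1/t_eff = 1/t_phys + 1/t_biol = 1/73.1 + 1/181 = 0.019205 per hour.
t_eff = 73.1 × 181 / (73.1 + 181) ≈ 52.07 hours.
Remaining = 555 × (1/2)^(274/52.07) = 555 × (1/2)^5.2621 ≈ 14.462 μCi.

14 μCi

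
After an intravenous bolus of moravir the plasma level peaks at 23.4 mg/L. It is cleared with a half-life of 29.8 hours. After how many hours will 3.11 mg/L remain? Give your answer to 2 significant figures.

Fraction remaining = 3.11/23.4 ≈ 0.13291.
n = log₂(23.4/3.11) = ln(7.5241)/ln 2 ≈ 2.9115 half-lives.
t = n × t½ = 2.9115 × 29.8 ≈ 86.763 hours.

87 hours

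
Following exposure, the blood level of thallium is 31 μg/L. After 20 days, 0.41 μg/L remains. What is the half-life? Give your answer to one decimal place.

A/A₀ = 0.41/31 ≈ 0.013226.
n = log₂(75.61) ≈ 6.2405 half-lives elapsed in 20 days.
t½ = 20/6.2405 ≈ 3.2049 days.

3.2 days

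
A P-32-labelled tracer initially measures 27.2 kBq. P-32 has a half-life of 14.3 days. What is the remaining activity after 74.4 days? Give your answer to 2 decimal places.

0.74 kBq

Number of half-lives: n = 74.4/14.3 ≈ 5.2028.
Remaining = 27.2 × (1/2)^5.2028 = 27.2 × 0.027152 ≈ 0.73853 kBq.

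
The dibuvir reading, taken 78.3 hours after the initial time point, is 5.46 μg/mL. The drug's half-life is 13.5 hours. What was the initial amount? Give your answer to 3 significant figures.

304 μg/mL

Number of half-lives elapsed: n = 78.3/13.5 ≈ 5.8.
A₀ = A × 2^n = 5.46 × 2^5.8 = 5.46 × 55.715 ≈ 304.21 μg/mL.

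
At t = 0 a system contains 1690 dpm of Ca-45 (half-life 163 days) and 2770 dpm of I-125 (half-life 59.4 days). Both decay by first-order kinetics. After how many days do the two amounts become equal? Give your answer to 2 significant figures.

67 days

Set 1690·(1/2)^(t/163) = 2770·(1/2)^(t/59.4).
Taking log₂: log₂(1690/2770) = t·(1/163 − 1/59.4).
log₂(0.61011) = -0.71286; 1/163 − 1/59.4 = -0.0107.
t = -0.71286 / -0.0107 ≈ 66.622 days.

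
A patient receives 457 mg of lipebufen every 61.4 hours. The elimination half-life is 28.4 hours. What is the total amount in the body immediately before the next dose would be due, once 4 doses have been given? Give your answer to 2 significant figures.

130 mg

The 4 doses were given 245.6, 184.2, 122.8, 61.4 hours ago.
Total = 457·(1/2)^(245.6/28.4) + 457·(1/2)^(184.2/28.4) + 457·(1/2)^(122.8/28.4) + 457·(1/2)^(61.4/28.4)
      = 1.1393 + 5.0987 + 22.818 + 102.12 ≈ 131.17 mg.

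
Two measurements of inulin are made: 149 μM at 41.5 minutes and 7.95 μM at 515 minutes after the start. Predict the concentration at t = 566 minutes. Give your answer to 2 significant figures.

5.8 μM

Over Δt = 515 − 41.5 = 473.5 minutes, the level fell by a factor of 149/7.95 ≈ 18.742.
n = log₂(18.742) ≈ 4.2282 half-lives, so t½ = 473.5/4.2282 ≈ 111.99 minutes.
From t = 515 to t = 566: 7.95 × (1/2)^((566−515)/111.99) ≈ 5.7979 μM.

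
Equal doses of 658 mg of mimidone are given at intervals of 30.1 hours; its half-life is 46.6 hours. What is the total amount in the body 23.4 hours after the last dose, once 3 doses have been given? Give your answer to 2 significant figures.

The 3 doses were given 83.6, 53.5, 23.4 hours ago.
Total = 658·(1/2)^(83.6/46.6) + 658·(1/2)^(53.5/46.6) + 658·(1/2)^(23.4/46.6)
      = 189.75 + 296.91 + 464.58 ≈ 951.24 mg.

950 mg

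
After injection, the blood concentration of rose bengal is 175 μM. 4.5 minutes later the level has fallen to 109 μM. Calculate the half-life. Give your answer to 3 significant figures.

A/A₀ = 109/175 ≈ 0.62286.
n = log₂(1.6055) ≈ 0.68303 half-lives elapsed in 4.5 minutes.
t½ = 4.5/0.68303 ≈ 6.5883 minutes.

6.59 minutes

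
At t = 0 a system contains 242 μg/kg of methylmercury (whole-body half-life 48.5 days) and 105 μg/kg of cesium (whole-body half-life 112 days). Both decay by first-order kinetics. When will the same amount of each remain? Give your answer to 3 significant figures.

103 days

Set 242·(1/2)^(t/48.5) = 105·(1/2)^(t/112).
Taking log₂: log₂(242/105) = t·(1/48.5 − 1/112).
log₂(2.3048) = 1.2046; 1/48.5 − 1/112 = 0.01169.
t = 1.2046 / 0.01169 ≈ 103.05 days.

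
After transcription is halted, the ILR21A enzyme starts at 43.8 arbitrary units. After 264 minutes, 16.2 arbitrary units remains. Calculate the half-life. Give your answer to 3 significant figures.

A/A₀ = 16.2/43.8 ≈ 0.36986.
n = log₂(2.7037) ≈ 1.4349 half-lives elapsed in 264 minutes.
t½ = 264/1.4349 ≈ 183.98 minutes.

184 minutes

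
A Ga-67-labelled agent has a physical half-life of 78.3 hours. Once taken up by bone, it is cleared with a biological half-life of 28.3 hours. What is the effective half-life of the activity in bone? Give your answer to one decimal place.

20.8 hours

1/t_eff = 1/t_phys + 1/t_biol = 1/78.3 + 1/28.3 = 0.048107 per hour.
t_eff = 78.3 × 28.3 / (78.3 + 28.3) ≈ 20.787 hours.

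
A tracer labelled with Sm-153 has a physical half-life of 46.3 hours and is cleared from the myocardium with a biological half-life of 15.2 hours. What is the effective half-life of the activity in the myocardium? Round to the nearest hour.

11 hours

1/t_eff = 1/t_phys + 1/t_biol = 1/46.3 + 1/15.2 = 0.087388 per hour.
t_eff = 46.3 × 15.2 / (46.3 + 15.2) ≈ 11.443 hours.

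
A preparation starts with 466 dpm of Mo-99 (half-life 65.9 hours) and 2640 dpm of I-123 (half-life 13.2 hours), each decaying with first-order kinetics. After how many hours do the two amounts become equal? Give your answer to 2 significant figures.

Set 466·(1/2)^(t/65.9) = 2640·(1/2)^(t/13.2).
Taking log₂: log₂(466/2640) = t·(1/65.9 − 1/13.2).
log₂(0.17652) = -2.5021; 1/65.9 − 1/13.2 = -0.060583.
t = -2.5021 / -0.060583 ≈ 41.301 hours.

41 hours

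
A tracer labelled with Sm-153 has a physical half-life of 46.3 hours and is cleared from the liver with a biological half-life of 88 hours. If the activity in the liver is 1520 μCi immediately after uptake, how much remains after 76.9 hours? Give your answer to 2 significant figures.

1/t_eff = 1/t_phys + 1/t_biol = 1/46.3 + 1/88 = 0.032962 per hour.
t_eff = 46.3 × 88 / (46.3 + 88) ≈ 30.338 hours.
Remaining = 1520 × (1/2)^(76.9/30.338) = 1520 × (1/2)^2.5348 ≈ 262.3 μCi.

260 μCi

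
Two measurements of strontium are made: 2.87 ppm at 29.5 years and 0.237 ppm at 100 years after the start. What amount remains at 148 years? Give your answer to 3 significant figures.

0.0434 ppm

Over Δt = 100 − 29.5 = 70.5 years, the level fell by a factor of 2.87/0.237 ≈ 12.11.
n = log₂(12.11) ≈ 3.5981 half-lives, so t½ = 70.5/3.5981 ≈ 19.594 years.
From t = 100 to t = 148: 0.237 × (1/2)^((148−100)/19.594) ≈ 0.043381 ppm.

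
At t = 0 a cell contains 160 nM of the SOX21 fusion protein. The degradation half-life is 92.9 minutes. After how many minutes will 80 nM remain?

92.9 minutes

80/160 = 1/2, so 1 half-life has elapsed.
t = 1 × 92.9 = 92.9 minutes.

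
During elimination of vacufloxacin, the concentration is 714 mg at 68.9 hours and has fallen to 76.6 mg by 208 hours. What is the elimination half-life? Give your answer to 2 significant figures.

Over Δt = 208 − 68.9 = 139.1 hours, the level fell by a factor of 714/76.6 ≈ 9.3211.
n = log₂(9.3211) ≈ 3.2205 half-lives, so t½ = 139.1/3.2205 ≈ 43.192 hours.

43 hours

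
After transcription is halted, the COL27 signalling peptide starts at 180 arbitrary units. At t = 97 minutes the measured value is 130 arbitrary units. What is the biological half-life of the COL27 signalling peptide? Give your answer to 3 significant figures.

207 minutes

A/A₀ = 130/180 ≈ 0.72222.
n = log₂(1.3846) ≈ 0.46949 half-lives elapsed in 97 minutes.
t½ = 97/0.46949 ≈ 206.61 minutes.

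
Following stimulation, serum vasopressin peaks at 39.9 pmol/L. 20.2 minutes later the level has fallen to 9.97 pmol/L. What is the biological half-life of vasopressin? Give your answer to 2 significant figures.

10 minutes

A/A₀ = 9.97/39.9 ≈ 0.24987.
n = log₂(4.002) ≈ 2.0007 half-lives elapsed in 20.2 minutes.
t½ = 20.2/2.0007 ≈ 10.096 minutes.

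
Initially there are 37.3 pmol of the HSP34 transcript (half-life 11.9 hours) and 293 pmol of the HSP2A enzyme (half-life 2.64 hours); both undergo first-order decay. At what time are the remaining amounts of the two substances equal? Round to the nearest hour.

10 hours

Set 37.3·(1/2)^(t/11.9) = 293·(1/2)^(t/2.64).
Taking log₂: log₂(37.3/293) = t·(1/11.9 − 1/2.64).
log₂(0.1273) = -2.9737; 1/11.9 − 1/2.64 = -0.29475.
t = -2.9737 / -0.29475 ≈ 10.089 hours.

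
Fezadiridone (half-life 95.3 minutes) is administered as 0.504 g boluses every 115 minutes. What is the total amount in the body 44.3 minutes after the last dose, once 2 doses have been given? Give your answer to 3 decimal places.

The 2 doses were given 159.3, 44.3 minutes ago.
Total = 0.504·(1/2)^(159.3/95.3) + 0.504·(1/2)^(44.3/95.3)
      = 0.15821 + 0.36517 ≈ 0.52338 g.

0.523 g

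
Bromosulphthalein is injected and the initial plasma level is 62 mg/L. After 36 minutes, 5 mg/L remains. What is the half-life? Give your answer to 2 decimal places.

9.91 minutes

A/A₀ = 5/62 ≈ 0.080645.
n = log₂(12.4) ≈ 3.6323 half-lives elapsed in 36 minutes.
t½ = 36/3.6323 ≈ 9.9112 minutes.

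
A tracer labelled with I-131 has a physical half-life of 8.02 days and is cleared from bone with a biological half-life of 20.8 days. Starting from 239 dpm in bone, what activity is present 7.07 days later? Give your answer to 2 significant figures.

100 dpm

1/t_eff = 1/t_phys + 1/t_biol = 1/8.02 + 1/20.8 = 0.17277 per day.
t_eff = 8.02 × 20.8 / (8.02 + 20.8) ≈ 5.7882 days.
Remaining = 239 × (1/2)^(7.07/5.7882) = 239 × (1/2)^1.2214 ≈ 102.5 dpm.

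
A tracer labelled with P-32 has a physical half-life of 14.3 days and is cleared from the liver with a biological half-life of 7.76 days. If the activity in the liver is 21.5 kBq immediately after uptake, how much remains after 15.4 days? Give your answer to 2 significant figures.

2.6 kBq

1/t_eff = 1/t_phys + 1/t_biol = 1/14.3 + 1/7.76 = 0.1988 per day.
t_eff = 14.3 × 7.76 / (14.3 + 7.76) ≈ 5.0303 days.
Remaining = 21.5 × (1/2)^(15.4/5.0303) = 21.5 × (1/2)^3.0615 ≈ 2.5754 kBq.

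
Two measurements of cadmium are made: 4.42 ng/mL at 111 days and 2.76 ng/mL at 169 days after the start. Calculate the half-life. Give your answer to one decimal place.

85.4 days

Over Δt = 169 − 111 = 58 days, the level fell by a factor of 4.42/2.76 ≈ 1.6014.
n = log₂(1.6014) ≈ 0.67938 half-lives, so t½ = 58/0.67938 ≈ 85.372 days.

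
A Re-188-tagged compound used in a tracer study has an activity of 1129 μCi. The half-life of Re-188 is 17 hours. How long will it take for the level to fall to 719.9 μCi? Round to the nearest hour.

Fraction remaining = 719.9/1129 ≈ 0.63764.
n = log₂(1129/719.9) = ln(1.5683)/ln 2 ≈ 0.64918 half-lives.
t = n × t½ = 0.64918 × 17 ≈ 11.036 hours.

11 hours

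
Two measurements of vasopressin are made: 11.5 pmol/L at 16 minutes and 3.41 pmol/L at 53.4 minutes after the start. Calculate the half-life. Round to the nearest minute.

Over Δt = 53.4 − 16 = 37.4 minutes, the level fell by a factor of 11.5/3.41 ≈ 3.3724.
n = log₂(3.3724) ≈ 1.7538 half-lives, so t½ = 37.4/1.7538 ≈ 21.325 minutes.

21 minutes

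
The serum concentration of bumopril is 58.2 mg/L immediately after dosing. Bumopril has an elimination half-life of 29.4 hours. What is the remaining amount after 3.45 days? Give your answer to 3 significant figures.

Convert the elapsed time: 3.45 days = 82.8 hours.
Number of half-lives: n = 82.8/29.4 ≈ 2.8163.
Remaining = 58.2 × (1/2)^2.8163 = 58.2 × 0.14197 ≈ 8.2627 mg/L.

8.26 mg/L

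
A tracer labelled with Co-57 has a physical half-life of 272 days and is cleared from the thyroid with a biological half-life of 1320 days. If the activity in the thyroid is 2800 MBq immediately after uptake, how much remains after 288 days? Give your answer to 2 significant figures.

1/t_eff = 1/t_phys + 1/t_biol = 1/272 + 1/1320 = 0.004434 per day.
t_eff = 272 × 1320 / (272 + 1320) ≈ 225.53 days.
Remaining = 2800 × (1/2)^(288/225.53) = 2800 × (1/2)^1.277 ≈ 1155.4 MBq.

1200 MBq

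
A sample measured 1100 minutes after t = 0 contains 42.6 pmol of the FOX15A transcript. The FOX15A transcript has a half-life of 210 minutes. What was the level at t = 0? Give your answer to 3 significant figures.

Number of half-lives elapsed: n = 1100/210 ≈ 5.2381.
A₀ = A × 2^n = 42.6 × 2^5.2381 = 42.6 × 37.742 ≈ 1607.8 pmol.

1610 pmol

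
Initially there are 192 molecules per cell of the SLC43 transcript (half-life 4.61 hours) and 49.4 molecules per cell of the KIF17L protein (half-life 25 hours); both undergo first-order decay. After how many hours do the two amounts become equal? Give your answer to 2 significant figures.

Set 192·(1/2)^(t/4.61) = 49.4·(1/2)^(t/25).
Taking log₂: log₂(192/49.4) = t·(1/4.61 − 1/25).
log₂(3.8866) = 1.9585; 1/4.61 − 1/25 = 0.17692.
t = 1.9585 / 0.17692 ≈ 11.07 hours.

11 hours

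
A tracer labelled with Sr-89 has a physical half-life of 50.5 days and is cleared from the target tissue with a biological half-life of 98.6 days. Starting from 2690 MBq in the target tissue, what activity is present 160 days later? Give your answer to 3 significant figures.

1/t_eff = 1/t_phys + 1/t_biol = 1/50.5 + 1/98.6 = 0.029944 per day.
t_eff = 50.5 × 98.6 / (50.5 + 98.6) ≈ 33.396 days.
Remaining = 2690 × (1/2)^(160/33.396) = 2690 × (1/2)^4.791 ≈ 97.164 MBq.

97.2 MBq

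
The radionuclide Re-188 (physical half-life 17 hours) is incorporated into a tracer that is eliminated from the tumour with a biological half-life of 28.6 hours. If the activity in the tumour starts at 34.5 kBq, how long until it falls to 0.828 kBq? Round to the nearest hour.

1/t_eff = 1/t_phys + 1/t_biol = 1/17 + 1/28.6 = 0.093789 per hour.
t_eff = 17 × 28.6 / (17 + 28.6) ≈ 10.662 hours.
n = log₂(34.5/0.828) ≈ 5.3808; t = 5.3808 × 10.662 ≈ 57.372 hours.

57 hours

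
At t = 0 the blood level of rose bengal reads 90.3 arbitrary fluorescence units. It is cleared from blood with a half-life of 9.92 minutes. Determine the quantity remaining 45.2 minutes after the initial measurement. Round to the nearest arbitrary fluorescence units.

4 arbitrary fluorescence units

Number of half-lives: n = 45.2/9.92 ≈ 4.5565.
Remaining = 90.3 × (1/2)^4.5565 = 90.3 × 0.042498 ≈ 3.8376 arbitrary fluorescence units.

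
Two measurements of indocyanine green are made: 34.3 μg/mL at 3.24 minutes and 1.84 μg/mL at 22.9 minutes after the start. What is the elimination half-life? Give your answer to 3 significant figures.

4.66 minutes

Over Δt = 22.9 − 3.24 = 19.66 minutes, the level fell by a factor of 34.3/1.84 ≈ 18.641.
n = log₂(18.641) ≈ 4.2204 half-lives, so t½ = 19.66/4.2204 ≈ 4.6583 minutes.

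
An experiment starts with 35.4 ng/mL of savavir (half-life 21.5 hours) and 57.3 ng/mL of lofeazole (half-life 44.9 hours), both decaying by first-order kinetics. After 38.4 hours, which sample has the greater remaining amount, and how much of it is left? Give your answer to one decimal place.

savavir: 35.4 × (1/2)^1.786 ≈ 10.265 ng/mL.
lofeazole: 57.3 × (1/2)^0.85523 ≈ 31.674 ng/mL.
Lofeazole has more remaining, at ≈ 31.674 ng/mL.

lofeazole, 31.7 ng/mL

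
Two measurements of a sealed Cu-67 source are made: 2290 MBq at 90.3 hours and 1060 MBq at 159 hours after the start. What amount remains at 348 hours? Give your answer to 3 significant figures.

Over Δt = 159 − 90.3 = 68.7 hours, the level fell by a factor of 2290/1060 ≈ 2.1604.
n = log₂(2.1604) ≈ 1.1113 half-lives, so t½ = 68.7/1.1113 ≈ 61.82 hours.
From t = 159 to t = 348: 1060 × (1/2)^((348−159)/61.82) ≈ 127.35 MBq.

127 MBq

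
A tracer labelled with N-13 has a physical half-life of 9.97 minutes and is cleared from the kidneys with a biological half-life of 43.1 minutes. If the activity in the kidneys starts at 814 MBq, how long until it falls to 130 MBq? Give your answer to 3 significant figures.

21.4 minutes

1/t_eff = 1/t_phys + 1/t_biol = 1/9.97 + 1/43.1 = 0.1235 per minute.
t_eff = 9.97 × 43.1 / (9.97 + 43.1) ≈ 8.097 minutes.
n = log₂(814/130) ≈ 2.6465; t = 2.6465 × 8.097 ≈ 21.429 minutes.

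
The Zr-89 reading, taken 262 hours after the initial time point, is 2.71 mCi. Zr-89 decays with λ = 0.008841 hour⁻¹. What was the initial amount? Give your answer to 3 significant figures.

t½ = ln 2 / λ = 0.69315 / 0.008841 ≈ 78.401 hours.
Number of half-lives elapsed: n = 262/78.401 ≈ 3.3418.
A₀ = A × 2^n = 2.71 × 2^3.3418 = 2.71 × 10.139 ≈ 27.475 mCi.

27.5 mCi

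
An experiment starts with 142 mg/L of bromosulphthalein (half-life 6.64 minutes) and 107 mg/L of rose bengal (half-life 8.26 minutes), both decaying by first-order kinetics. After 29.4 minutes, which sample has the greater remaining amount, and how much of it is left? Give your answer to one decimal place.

rose bengal, 9.1 mg/L

bromosulphthalein: 142 × (1/2)^4.4277 ≈ 6.598 mg/L.
rose bengal: 107 × (1/2)^3.5593 ≈ 9.0766 mg/L.
Rose bengal has more remaining, at ≈ 9.0766 mg/L.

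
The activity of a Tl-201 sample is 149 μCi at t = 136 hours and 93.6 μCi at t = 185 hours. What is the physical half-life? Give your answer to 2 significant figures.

Over Δt = 185 − 136 = 49 hours, the level fell by a factor of 149/93.6 ≈ 1.5919.
n = log₂(1.5919) ≈ 0.67073 half-lives, so t½ = 49/0.67073 ≈ 73.055 hours.

73 hours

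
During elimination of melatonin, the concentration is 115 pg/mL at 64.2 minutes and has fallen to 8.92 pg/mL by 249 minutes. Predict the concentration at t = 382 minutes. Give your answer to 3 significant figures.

1.42 pg/mL

Over Δt = 249 − 64.2 = 184.8 minutes, the level fell by a factor of 115/8.92 ≈ 12.892.
n = log₂(12.892) ≈ 3.6884 half-lives, so t½ = 184.8/3.6884 ≈ 50.102 minutes.
From t = 249 to t = 382: 8.92 × (1/2)^((382−249)/50.102) ≈ 1.4166 pg/mL.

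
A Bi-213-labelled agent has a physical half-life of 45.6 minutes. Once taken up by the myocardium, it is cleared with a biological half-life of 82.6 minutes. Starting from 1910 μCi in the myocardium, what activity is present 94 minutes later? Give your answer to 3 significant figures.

1/t_eff = 1/t_phys + 1/t_biol = 1/45.6 + 1/82.6 = 0.034036 per minute.
t_eff = 45.6 × 82.6 / (45.6 + 82.6) ≈ 29.38 minutes.
Remaining = 1910 × (1/2)^(94/29.38) = 1910 × (1/2)^3.1994 ≈ 207.93 μCi.

208 μCi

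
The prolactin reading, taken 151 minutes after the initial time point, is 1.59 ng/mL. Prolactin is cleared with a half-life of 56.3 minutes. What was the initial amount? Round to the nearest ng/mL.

10 ng/mL

Number of half-lives elapsed: n = 151/56.3 ≈ 2.6821.
A₀ = A × 2^n = 1.59 × 2^2.6821 = 1.59 × 6.4177 ≈ 10.204 ng/mL.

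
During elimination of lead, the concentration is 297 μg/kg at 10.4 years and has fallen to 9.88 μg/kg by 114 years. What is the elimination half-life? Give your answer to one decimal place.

Over Δt = 114 − 10.4 = 103.6 years, the level fell by a factor of 297/9.88 ≈ 30.061.
n = log₂(30.061) ≈ 4.9098 half-lives, so t½ = 103.6/4.9098 ≈ 21.101 years.

21.1 years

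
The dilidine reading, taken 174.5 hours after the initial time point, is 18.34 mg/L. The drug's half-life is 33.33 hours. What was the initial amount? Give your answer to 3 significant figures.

Number of half-lives elapsed: n = 174.5/33.33 ≈ 5.2355.
A₀ = A × 2^n = 18.34 × 2^5.2355 = 18.34 × 37.675 ≈ 690.95 mg/L.

691 mg/L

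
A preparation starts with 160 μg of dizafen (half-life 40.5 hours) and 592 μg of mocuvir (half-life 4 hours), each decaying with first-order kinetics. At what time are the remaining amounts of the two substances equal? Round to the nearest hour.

8 hours

Set 160·(1/2)^(t/40.5) = 592·(1/2)^(t/4).
Taking log₂: log₂(160/592) = t·(1/40.5 − 1/4).
log₂(0.27027) = -1.8875; 1/40.5 − 1/4 = -0.22531.
t = -1.8875 / -0.22531 ≈ 8.3775 hours.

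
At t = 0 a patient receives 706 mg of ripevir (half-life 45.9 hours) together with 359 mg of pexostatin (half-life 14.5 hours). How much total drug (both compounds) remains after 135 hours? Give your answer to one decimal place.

92.5 mg

ripevir: 706 × (1/2)^(135/45.9) = 706 × (1/2)^2.9412 ≈ 91.923 mg.
pexostatin: 359 × (1/2)^(135/14.5) = 359 × (1/2)^9.3103 ≈ 0.56546 mg.
Total = 91.923 + 0.56546 ≈ 92.488 mg.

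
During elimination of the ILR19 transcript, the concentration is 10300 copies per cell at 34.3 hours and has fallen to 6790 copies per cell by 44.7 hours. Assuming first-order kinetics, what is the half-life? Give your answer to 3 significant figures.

Over Δt = 44.7 − 34.3 = 10.4 hours, the level fell by a factor of 10300/6790 ≈ 1.5169.
n = log₂(1.5169) ≈ 0.60116 half-lives, so t½ = 10.4/0.60116 ≈ 17.3 hours.

17.3 hours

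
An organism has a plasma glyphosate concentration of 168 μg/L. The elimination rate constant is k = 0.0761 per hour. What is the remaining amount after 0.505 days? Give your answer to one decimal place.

t½ = ln 2 / k = 0.69315 / 0.0761 ≈ 9.1084 hours.
Convert the elapsed time: 0.505 days = 12.12 hours.
Number of half-lives: n = 12.12/9.1084 ≈ 1.3306.
Remaining = 168 × (1/2)^1.3306 = 168 × 0.39759 ≈ 66.795 μg/L.

66.8 μg/L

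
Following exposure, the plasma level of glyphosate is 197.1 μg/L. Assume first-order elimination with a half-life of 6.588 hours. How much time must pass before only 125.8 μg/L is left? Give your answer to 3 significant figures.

Fraction remaining = 125.8/197.1 ≈ 0.63825.
n = log₂(197.1/125.8) = ln(1.5668)/ln 2 ≈ 0.6478 half-lives.
t = n × t½ = 0.6478 × 6.588 ≈ 4.2677 hours.

4.27 hours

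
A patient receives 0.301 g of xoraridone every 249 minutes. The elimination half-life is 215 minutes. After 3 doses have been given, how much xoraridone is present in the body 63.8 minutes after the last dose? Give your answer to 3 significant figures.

The 3 doses were given 561.8, 312.8, 63.8 minutes ago.
Total = 0.301·(1/2)^(561.8/215) + 0.301·(1/2)^(312.8/215) + 0.301·(1/2)^(63.8/215)
      = 0.0492 + 0.1098 + 0.24504 ≈ 0.40404 g.

0.404 g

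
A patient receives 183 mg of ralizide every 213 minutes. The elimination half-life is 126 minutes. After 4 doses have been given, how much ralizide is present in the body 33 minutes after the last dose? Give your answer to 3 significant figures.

The 4 doses were given 672, 459, 246, 33 minutes ago.
Total = 183·(1/2)^(672/126) + 183·(1/2)^(459/126) + 183·(1/2)^(246/126) + 183·(1/2)^(33/126)
      = 4.539 + 14.65 + 47.285 + 152.62 ≈ 219.09 mg.

219 mg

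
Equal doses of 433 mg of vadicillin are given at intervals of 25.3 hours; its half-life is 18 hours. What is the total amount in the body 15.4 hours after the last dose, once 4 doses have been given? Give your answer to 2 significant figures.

The 4 doses were given 91.3, 66, 40.7, 15.4 hours ago.
Total = 433·(1/2)^(91.3/18) + 433·(1/2)^(66/18) + 433·(1/2)^(40.7/18) + 433·(1/2)^(15.4/18)
      = 12.871 + 34.097 + 90.329 + 239.3 ≈ 376.59 mg.

380 mg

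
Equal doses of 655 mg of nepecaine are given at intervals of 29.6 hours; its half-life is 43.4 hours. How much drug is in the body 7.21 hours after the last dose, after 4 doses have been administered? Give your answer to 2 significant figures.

The 4 doses were given 96.01, 66.41, 36.81, 7.21 hours ago.
Total = 655·(1/2)^(96.01/43.4) + 655·(1/2)^(66.41/43.4) + 655·(1/2)^(36.81/43.4) + 655·(1/2)^(7.21/43.4)
      = 141.35 + 226.78 + 363.85 + 583.76 ≈ 1315.7 mg.

1300 mg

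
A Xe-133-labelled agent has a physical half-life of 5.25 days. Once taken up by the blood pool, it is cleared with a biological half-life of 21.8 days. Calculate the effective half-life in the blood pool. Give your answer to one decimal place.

1/t_eff = 1/t_phys + 1/t_biol = 1/5.25 + 1/21.8 = 0.23635 per day.
t_eff = 5.25 × 21.8 / (5.25 + 21.8) ≈ 4.2311 days.

4.2 days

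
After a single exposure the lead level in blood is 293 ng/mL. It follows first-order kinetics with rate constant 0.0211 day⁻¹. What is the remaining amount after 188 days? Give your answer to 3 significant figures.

5.55 ng/mL

t½ = ln 2 / λ = 0.69315 / 0.0211 ≈ 32.851 days.
Number of half-lives: n = 188/32.851 ≈ 5.7229.
Remaining = 293 × (1/2)^5.7229 = 293 × 0.018934 ≈ 5.5476 ng/mL.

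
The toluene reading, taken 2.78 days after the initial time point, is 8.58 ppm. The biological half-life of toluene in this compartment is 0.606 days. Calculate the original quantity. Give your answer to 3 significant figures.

Number of half-lives elapsed: n = 2.78/0.606 ≈ 4.5875.
A₀ = A × 2^n = 8.58 × 2^4.5875 = 8.58 × 24.042 ≈ 206.28 ppm.

206 ppm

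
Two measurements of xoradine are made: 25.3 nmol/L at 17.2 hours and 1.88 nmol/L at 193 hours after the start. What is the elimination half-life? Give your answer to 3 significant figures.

46.9 hours

Over Δt = 193 − 17.2 = 175.8 hours, the level fell by a factor of 25.3/1.88 ≈ 13.457.
n = log₂(13.457) ≈ 3.7503 half-lives, so t½ = 175.8/3.7503 ≈ 46.876 hours.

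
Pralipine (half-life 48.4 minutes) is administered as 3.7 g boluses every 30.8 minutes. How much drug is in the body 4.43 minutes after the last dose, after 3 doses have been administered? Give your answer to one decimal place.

7.1 g

The 3 doses were given 66.03, 35.23, 4.43 minutes ago.
Total = 3.7·(1/2)^(66.03/48.4) + 3.7·(1/2)^(35.23/48.4) + 3.7·(1/2)^(4.43/48.4)
      = 1.4372 + 2.234 + 3.4726 ≈ 7.1438 g.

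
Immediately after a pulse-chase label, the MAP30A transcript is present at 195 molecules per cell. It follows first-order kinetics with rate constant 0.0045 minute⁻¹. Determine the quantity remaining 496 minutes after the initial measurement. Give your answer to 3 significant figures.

20.9 molecules per cell

t½ = ln 2 / λ = 0.69315 / 0.0045 ≈ 154.03 minutes.
Number of half-lives: n = 496/154.03 ≈ 3.2201.
Remaining = 195 × (1/2)^3.2201 = 195 × 0.10731 ≈ 20.926 molecules per cell.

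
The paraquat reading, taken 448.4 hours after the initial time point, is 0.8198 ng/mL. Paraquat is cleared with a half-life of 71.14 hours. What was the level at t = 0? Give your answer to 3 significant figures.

Number of half-lives elapsed: n = 448.4/71.14 ≈ 6.3031.
A₀ = A × 2^n = 0.8198 × 2^6.3031 = 0.8198 × 78.961 ≈ 64.732 ng/mL.

64.7 ng/mL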